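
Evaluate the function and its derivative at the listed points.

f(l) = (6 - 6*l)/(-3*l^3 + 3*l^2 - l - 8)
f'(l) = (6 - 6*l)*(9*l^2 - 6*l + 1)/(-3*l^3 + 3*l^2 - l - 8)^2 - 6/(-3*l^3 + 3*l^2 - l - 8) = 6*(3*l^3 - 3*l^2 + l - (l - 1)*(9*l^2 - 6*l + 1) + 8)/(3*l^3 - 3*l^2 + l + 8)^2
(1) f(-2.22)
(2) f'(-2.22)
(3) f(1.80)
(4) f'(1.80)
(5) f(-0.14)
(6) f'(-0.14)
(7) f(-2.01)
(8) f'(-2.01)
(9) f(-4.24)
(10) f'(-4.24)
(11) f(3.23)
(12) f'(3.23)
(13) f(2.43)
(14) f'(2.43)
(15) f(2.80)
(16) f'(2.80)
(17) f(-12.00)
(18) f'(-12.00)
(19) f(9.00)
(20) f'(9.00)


(1) = 0.46
(2) = 0.50
(3) = 0.27
(4) = 0.04
(5) = -0.88
(6) = 1.00
(7) = 0.59
(8) = 0.76
(9) = 0.11
(10) = 0.05
(11) = 0.17
(12) = -0.08
(13) = 0.24
(14) = -0.10
(15) = 0.20
(16) = -0.10
(17) = 0.01
(18) = 0.00
(19) = 0.02
(20) = -0.01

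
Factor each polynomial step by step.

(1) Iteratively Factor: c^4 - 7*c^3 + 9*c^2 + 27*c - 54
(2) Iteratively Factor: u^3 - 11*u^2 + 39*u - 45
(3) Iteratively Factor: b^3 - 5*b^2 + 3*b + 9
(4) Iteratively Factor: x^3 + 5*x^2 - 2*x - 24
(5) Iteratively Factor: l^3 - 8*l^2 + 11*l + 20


(1) = (c - 3)*(c^3 - 4*c^2 - 3*c + 18) = (c - 3)*(c + 2)*(c^2 - 6*c + 9) = (c - 3)^2*(c + 2)*(c - 3)
(2) = (u - 3)*(u^2 - 8*u + 15) = (u - 3)^2*(u - 5)
(3) = (b - 3)*(b^2 - 2*b - 3) = (b - 3)*(b + 1)*(b - 3)
(4) = (x - 2)*(x^2 + 7*x + 12) = (x - 2)*(x + 3)*(x + 4)
(5) = (l - 4)*(l^2 - 4*l - 5) = (l - 5)*(l - 4)*(l + 1)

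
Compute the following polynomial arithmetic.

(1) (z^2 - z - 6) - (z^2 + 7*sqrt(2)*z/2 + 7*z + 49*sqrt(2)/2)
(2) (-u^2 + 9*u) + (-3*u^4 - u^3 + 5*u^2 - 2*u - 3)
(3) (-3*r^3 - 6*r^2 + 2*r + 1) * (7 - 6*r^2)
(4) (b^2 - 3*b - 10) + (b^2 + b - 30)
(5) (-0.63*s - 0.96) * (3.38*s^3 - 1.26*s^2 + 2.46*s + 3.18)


(1) = -8*z - 7*sqrt(2)*z/2 - 49*sqrt(2)/2 - 6
(2) = -3*u^4 - u^3 + 4*u^2 + 7*u - 3
(3) = 18*r^5 + 36*r^4 - 33*r^3 - 48*r^2 + 14*r + 7
(4) = 2*b^2 - 2*b - 40
(5) = -2.1294*s^4 - 2.451*s^3 - 0.3402*s^2 - 4.365*s - 3.0528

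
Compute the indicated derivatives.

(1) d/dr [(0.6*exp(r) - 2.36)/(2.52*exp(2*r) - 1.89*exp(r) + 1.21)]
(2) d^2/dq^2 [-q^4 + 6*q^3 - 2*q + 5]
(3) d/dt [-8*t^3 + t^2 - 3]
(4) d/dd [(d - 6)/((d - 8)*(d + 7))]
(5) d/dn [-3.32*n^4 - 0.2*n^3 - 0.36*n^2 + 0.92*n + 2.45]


(1) = (-1.512*exp(2*r) + 11.8944*exp(r) - 3.7344)*exp(r)/(6.3504*exp(4*r) - 9.5256*exp(3*r) + 9.6705*exp(2*r) - 4.5738*exp(r) + 1.4641)
(2) = 12*q*(3 - q)
(3) = 2*t*(1 - 12*t)
(4) = (-d^2 + 12*d - 62)/(d^4 - 2*d^3 - 111*d^2 + 112*d + 3136)
(5) = -13.28*n^3 - 0.6*n^2 - 0.72*n + 0.92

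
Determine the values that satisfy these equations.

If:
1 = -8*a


Then:
a = -1/8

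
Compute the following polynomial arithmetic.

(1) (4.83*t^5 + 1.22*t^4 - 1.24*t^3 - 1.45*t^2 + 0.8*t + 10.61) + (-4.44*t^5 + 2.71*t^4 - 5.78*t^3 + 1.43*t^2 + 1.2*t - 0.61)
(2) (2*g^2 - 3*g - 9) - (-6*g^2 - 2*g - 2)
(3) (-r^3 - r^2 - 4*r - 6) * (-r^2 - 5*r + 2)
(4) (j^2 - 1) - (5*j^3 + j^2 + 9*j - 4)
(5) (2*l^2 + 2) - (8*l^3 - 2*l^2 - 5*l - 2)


(1) = 0.39*t^5 + 3.93*t^4 - 7.02*t^3 - 0.02*t^2 + 2.0*t + 10.0
(2) = 8*g^2 - g - 7
(3) = r^5 + 6*r^4 + 7*r^3 + 24*r^2 + 22*r - 12
(4) = -5*j^3 - 9*j + 3
(5) = -8*l^3 + 4*l^2 + 5*l + 4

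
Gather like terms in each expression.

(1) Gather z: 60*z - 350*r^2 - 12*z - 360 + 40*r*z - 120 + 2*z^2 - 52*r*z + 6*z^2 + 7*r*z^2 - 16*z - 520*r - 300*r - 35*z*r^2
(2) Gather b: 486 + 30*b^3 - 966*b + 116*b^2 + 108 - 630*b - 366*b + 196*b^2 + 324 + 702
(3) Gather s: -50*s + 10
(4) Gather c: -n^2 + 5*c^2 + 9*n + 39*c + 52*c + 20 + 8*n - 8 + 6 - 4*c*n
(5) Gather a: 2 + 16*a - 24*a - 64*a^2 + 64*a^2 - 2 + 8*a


(1) = -350*r^2 - 820*r + z^2*(7*r + 8) + z*(-35*r^2 - 12*r + 32) - 480
(2) = 30*b^3 + 312*b^2 - 1962*b + 1620
(3) = 10 - 50*s
(4) = 5*c^2 + c*(91 - 4*n) - n^2 + 17*n + 18
(5) = 0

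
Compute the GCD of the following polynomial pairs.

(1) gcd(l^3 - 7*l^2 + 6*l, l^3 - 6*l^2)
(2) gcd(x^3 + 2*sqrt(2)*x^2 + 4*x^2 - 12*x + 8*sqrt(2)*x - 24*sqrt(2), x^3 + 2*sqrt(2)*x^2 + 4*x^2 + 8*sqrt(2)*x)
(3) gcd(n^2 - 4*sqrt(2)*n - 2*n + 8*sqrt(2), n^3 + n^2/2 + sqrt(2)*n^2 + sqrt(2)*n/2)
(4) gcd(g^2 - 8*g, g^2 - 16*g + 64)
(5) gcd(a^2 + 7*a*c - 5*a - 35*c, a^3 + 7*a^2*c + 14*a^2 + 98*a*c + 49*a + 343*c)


(1) = gcd(l*(l - 6)*(l - 1), l^2*(l - 6)) = l^2 - 6*l
(2) = gcd((x - 2)*(x + 6)*(x + 2*sqrt(2)), x*(x + 4)*(x + 2*sqrt(2))) = x + 2*sqrt(2)
(3) = gcd((n - 2)*(n - 4*sqrt(2)), n*(n + 1/2)*(n + sqrt(2))) = 1
(4) = g - 8
(5) = gcd((a - 5)*(a + 7*c), (a + 7)^2*(a + 7*c)) = a + 7*c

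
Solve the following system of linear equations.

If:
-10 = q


Then:
q = -10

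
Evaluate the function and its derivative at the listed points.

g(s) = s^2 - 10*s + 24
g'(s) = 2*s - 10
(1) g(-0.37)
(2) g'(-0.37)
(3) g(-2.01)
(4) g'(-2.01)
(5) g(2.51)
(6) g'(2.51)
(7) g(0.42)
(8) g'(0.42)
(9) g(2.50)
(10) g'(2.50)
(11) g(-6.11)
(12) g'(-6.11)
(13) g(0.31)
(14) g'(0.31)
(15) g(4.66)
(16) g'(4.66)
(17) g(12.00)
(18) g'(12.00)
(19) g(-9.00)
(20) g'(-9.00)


(1) = 27.84
(2) = -10.74
(3) = 48.14
(4) = -14.02
(5) = 5.20
(6) = -4.98
(7) = 19.98
(8) = -9.16
(9) = 5.25
(10) = -5.00
(11) = 122.43
(12) = -22.22
(13) = 21.00
(14) = -9.38
(15) = -0.88
(16) = -0.68
(17) = 48.00
(18) = 14.00
(19) = 195.00
(20) = -28.00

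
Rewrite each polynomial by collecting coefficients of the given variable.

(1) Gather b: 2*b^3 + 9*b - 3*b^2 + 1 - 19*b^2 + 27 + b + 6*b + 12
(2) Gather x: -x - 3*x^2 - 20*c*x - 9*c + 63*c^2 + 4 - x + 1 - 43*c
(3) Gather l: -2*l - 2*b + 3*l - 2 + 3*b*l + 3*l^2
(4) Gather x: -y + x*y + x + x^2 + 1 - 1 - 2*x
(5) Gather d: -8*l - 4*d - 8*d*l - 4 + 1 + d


(1) = 2*b^3 - 22*b^2 + 16*b + 40
(2) = 63*c^2 - 52*c - 3*x^2 + x*(-20*c - 2) + 5
(3) = -2*b + 3*l^2 + l*(3*b + 1) - 2
(4) = x^2 + x*(y - 1) - y
(5) = d*(-8*l - 3) - 8*l - 3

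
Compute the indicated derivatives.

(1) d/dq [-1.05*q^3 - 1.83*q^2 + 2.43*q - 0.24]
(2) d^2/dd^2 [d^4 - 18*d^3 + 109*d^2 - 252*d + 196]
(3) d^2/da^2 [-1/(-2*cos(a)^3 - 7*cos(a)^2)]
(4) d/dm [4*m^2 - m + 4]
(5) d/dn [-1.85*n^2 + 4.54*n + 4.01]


(1) = -3.15*q^2 - 3.66*q + 2.43
(2) = 12*d^2 - 108*d + 218
(3) = 2*(-18*tan(a)^4 - 110/cos(a)^2 + 217/(4*cos(a)^3) - 77*cos(3*a)/(4*cos(a)^4) + 165/cos(a)^4)/(2*cos(a) + 7)^3
(4) = 8*m - 1
(5) = 4.54 - 3.7*n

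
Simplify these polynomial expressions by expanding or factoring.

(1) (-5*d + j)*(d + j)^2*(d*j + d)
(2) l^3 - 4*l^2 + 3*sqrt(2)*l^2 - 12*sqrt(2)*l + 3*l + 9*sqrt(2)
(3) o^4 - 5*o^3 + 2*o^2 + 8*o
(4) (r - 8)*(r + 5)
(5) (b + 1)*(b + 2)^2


(1) = -5*d^4*j - 5*d^4 - 9*d^3*j^2 - 9*d^3*j - 3*d^2*j^3 - 3*d^2*j^2 + d*j^4 + d*j^3
(2) = (l - 3)*(l - 1)*(l + 3*sqrt(2))
(3) = o*(o - 4)*(o - 2)*(o + 1)
(4) = r^2 - 3*r - 40
(5) = b^3 + 5*b^2 + 8*b + 4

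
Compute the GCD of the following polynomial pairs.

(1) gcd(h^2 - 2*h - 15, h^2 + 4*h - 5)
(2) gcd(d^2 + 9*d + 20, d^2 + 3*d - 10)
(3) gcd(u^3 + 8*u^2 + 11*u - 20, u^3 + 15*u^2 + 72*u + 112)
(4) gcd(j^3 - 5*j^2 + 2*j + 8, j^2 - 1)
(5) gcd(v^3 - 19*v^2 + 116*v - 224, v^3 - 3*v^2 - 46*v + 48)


(1) = 1
(2) = gcd((d + 4)*(d + 5), (d - 2)*(d + 5)) = d + 5
(3) = u + 4
(4) = gcd((j - 4)*(j - 2)*(j + 1), (j - 1)*(j + 1)) = j + 1
(5) = gcd((v - 8)*(v - 7)*(v - 4), (v - 8)*(v - 1)*(v + 6)) = v - 8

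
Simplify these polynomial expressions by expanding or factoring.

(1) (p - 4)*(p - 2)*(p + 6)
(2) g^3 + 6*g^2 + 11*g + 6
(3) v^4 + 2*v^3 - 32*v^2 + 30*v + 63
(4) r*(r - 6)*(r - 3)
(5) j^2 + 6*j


(1) = p^3 - 28*p + 48
(2) = (g + 1)*(g + 2)*(g + 3)
(3) = (v - 3)^2*(v + 1)*(v + 7)
(4) = r^3 - 9*r^2 + 18*r
(5) = j*(j + 6)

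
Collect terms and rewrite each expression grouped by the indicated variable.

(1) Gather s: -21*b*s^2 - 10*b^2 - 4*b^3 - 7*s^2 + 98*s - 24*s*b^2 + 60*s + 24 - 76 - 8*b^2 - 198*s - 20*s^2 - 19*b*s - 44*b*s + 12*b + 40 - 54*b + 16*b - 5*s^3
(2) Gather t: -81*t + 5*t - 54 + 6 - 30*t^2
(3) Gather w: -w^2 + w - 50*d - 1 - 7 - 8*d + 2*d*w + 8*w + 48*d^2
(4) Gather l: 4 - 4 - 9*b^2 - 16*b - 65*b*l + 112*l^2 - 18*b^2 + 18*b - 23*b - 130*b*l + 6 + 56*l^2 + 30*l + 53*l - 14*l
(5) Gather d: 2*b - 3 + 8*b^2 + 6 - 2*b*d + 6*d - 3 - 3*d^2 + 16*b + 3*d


(1) = -4*b^3 - 18*b^2 - 26*b - 5*s^3 + s^2*(-21*b - 27) + s*(-24*b^2 - 63*b - 40) - 12
(2) = -30*t^2 - 76*t - 48
(3) = 48*d^2 - 58*d - w^2 + w*(2*d + 9) - 8
(4) = -27*b^2 - 21*b + 168*l^2 + l*(69 - 195*b) + 6
(5) = 8*b^2 + 18*b - 3*d^2 + d*(9 - 2*b)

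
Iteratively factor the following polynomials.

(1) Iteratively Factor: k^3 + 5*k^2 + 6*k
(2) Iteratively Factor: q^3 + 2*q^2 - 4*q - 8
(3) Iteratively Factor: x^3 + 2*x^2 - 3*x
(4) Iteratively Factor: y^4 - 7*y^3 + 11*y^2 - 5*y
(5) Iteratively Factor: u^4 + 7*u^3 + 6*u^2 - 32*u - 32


(1) = (k)*(k^2 + 5*k + 6) = k*(k + 2)*(k + 3)
(2) = (q - 2)*(q^2 + 4*q + 4) = (q - 2)*(q + 2)*(q + 2)
(3) = (x + 3)*(x^2 - x) = x*(x + 3)*(x - 1)
(4) = (y - 5)*(y^3 - 2*y^2 + y) = y*(y - 5)*(y^2 - 2*y + 1) = y*(y - 5)*(y - 1)*(y - 1)
(5) = (u + 4)*(u^3 + 3*u^2 - 6*u - 8) = (u + 1)*(u + 4)*(u^2 + 2*u - 8) = (u + 1)*(u + 4)^2*(u - 2)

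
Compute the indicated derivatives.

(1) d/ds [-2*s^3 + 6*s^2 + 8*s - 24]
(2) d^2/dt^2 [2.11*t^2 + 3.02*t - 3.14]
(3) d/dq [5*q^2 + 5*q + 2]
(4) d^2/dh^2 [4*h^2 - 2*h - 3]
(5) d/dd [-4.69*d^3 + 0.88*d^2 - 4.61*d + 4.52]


(1) = -6*s^2 + 12*s + 8
(2) = 4.22000000000000
(3) = 10*q + 5
(4) = 8
(5) = -14.07*d^2 + 1.76*d - 4.61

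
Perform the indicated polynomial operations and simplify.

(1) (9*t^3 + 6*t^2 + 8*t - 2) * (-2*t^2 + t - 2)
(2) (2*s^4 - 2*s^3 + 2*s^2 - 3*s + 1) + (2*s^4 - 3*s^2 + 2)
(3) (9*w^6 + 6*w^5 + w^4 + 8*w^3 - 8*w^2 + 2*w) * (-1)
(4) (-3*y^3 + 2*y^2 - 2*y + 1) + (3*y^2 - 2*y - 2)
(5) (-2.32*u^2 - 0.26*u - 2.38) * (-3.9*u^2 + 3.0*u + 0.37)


(1) = -18*t^5 - 3*t^4 - 28*t^3 - 18*t + 4
(2) = 4*s^4 - 2*s^3 - s^2 - 3*s + 3
(3) = -9*w^6 - 6*w^5 - w^4 - 8*w^3 + 8*w^2 - 2*w
(4) = -3*y^3 + 5*y^2 - 4*y - 1
(5) = 9.048*u^4 - 5.946*u^3 + 7.6436*u^2 - 7.2362*u - 0.8806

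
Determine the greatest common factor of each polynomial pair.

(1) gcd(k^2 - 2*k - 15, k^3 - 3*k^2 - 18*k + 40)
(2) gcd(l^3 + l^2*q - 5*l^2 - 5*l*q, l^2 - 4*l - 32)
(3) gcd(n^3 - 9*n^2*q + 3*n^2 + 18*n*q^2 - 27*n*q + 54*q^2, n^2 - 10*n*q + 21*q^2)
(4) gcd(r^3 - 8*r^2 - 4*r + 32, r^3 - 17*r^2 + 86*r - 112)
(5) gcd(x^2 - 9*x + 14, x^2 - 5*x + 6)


(1) = k - 5
(2) = gcd(l*(l - 5)*(l + q), (l - 8)*(l + 4)) = 1
(3) = gcd((n + 3)*(n - 6*q)*(n - 3*q), (n - 7*q)*(n - 3*q)) = -n + 3*q
(4) = gcd((r - 8)*(r - 2)*(r + 2), (r - 8)*(r - 7)*(r - 2)) = r^2 - 10*r + 16
(5) = x - 2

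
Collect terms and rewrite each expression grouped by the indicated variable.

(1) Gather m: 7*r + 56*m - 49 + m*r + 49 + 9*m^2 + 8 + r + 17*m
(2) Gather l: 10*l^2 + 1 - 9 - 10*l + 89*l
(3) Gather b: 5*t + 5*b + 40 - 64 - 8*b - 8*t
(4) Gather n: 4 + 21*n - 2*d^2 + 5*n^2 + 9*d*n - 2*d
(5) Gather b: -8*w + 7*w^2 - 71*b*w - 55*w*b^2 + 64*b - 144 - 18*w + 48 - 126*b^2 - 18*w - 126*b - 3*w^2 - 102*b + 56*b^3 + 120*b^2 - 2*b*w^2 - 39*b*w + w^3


(1) = 9*m^2 + m*(r + 73) + 8*r + 8
(2) = 10*l^2 + 79*l - 8
(3) = -3*b - 3*t - 24
(4) = -2*d^2 - 2*d + 5*n^2 + n*(9*d + 21) + 4
(5) = 56*b^3 + b^2*(-55*w - 6) + b*(-2*w^2 - 110*w - 164) + w^3 + 4*w^2 - 44*w - 96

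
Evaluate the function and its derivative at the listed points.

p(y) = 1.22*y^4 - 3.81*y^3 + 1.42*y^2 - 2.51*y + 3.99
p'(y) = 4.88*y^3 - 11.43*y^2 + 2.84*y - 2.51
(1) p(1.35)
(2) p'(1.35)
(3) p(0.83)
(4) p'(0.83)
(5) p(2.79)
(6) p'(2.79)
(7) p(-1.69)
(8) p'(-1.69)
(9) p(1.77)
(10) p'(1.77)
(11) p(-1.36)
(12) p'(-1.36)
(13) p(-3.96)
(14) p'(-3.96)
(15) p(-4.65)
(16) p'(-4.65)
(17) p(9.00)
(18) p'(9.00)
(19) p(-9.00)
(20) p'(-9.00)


(1) = -2.13
(2) = -7.50
(3) = 1.29
(4) = -5.24
(5) = -0.78
(6) = 22.42
(7) = 40.63
(8) = -63.51
(9) = -5.16
(10) = -6.23
(11) = 23.79
(12) = -39.79
(13) = 572.81
(14) = -496.04
(15) = 999.83
(16) = -753.52
(17) = 5323.35
(18) = 2654.74
(19) = 10923.51
(20) = -4511.42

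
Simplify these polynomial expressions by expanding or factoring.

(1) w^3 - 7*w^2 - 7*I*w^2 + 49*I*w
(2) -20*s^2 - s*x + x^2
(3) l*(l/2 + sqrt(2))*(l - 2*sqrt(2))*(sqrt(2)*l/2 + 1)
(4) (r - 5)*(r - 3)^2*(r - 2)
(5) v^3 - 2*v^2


(1) = w*(w - 7)*(w - 7*I)
(2) = (-5*s + x)*(4*s + x)
(3) = sqrt(2)*l^4/4 + l^3/2 - 2*sqrt(2)*l^2 - 4*l
(4) = r^4 - 13*r^3 + 61*r^2 - 123*r + 90
(5) = v^2*(v - 2)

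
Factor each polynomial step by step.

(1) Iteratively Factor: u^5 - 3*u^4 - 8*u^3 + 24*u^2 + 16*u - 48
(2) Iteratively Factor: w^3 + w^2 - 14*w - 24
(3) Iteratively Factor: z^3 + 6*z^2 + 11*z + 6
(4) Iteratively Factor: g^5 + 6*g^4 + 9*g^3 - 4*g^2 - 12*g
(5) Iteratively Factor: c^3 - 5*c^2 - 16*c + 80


(1) = (u - 2)*(u^4 - u^3 - 10*u^2 + 4*u + 24) = (u - 3)*(u - 2)*(u^3 + 2*u^2 - 4*u - 8) = (u - 3)*(u - 2)*(u + 2)*(u^2 - 4) = (u - 3)*(u - 2)^2*(u + 2)*(u + 2)
(2) = (w + 2)*(w^2 - w - 12) = (w - 4)*(w + 2)*(w + 3)
(3) = (z + 3)*(z^2 + 3*z + 2) = (z + 1)*(z + 3)*(z + 2)
(4) = (g - 1)*(g^4 + 7*g^3 + 16*g^2 + 12*g) = g*(g - 1)*(g^3 + 7*g^2 + 16*g + 12) = g*(g - 1)*(g + 2)*(g^2 + 5*g + 6) = g*(g - 1)*(g + 2)^2*(g + 3)
(5) = (c + 4)*(c^2 - 9*c + 20) = (c - 5)*(c + 4)*(c - 4)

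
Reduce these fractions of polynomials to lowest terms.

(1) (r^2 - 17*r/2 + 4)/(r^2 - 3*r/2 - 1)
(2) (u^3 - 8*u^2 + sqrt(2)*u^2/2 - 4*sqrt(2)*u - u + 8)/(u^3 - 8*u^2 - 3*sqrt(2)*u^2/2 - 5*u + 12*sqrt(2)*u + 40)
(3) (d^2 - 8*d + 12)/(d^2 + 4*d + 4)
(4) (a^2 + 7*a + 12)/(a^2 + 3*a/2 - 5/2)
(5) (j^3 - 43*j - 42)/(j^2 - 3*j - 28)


(1) = (2*r^2 - 17*r + 8)/(2*r^2 - 3*r - 2)
(2) = (4*u - 2*sqrt(2))/(4*u - 10*sqrt(2))
(3) = (d^2 - 8*d + 12)/(d^2 + 4*d + 4)
(4) = (2*a^2 + 14*a + 24)/(2*a^2 + 3*a - 5)
(5) = (j^2 + 7*j + 6)/(j + 4)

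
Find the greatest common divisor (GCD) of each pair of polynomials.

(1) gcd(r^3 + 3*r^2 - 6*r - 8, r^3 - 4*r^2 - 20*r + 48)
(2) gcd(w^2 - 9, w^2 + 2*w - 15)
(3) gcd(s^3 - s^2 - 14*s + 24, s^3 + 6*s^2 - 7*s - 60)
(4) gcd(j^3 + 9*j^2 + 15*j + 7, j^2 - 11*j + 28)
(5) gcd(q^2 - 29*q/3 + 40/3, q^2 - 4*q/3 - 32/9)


(1) = gcd((r - 2)*(r + 1)*(r + 4), (r - 6)*(r - 2)*(r + 4)) = r^2 + 2*r - 8
(2) = gcd((w - 3)*(w + 3), (w - 3)*(w + 5)) = w - 3
(3) = gcd((s - 3)*(s - 2)*(s + 4), (s - 3)*(s + 4)*(s + 5)) = s^2 + s - 12
(4) = gcd((j + 1)^2*(j + 7), (j - 7)*(j - 4)) = 1
(5) = gcd((q - 8)*(q - 5/3), (q - 8/3)*(q + 4/3)) = 1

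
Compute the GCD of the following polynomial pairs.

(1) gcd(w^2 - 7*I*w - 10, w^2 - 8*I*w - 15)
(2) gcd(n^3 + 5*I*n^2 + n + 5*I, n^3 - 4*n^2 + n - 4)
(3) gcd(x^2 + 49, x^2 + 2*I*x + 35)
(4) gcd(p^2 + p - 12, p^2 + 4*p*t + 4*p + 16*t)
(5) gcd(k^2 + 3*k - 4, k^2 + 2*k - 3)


(1) = gcd((w - 5*I)*(w - 2*I), (w - 5*I)*(w - 3*I)) = w - 5*I
(2) = n^2 + 1
(3) = x + 7*I
(4) = gcd((p - 3)*(p + 4), (p + 4)*(p + 4*t)) = p + 4
(5) = k - 1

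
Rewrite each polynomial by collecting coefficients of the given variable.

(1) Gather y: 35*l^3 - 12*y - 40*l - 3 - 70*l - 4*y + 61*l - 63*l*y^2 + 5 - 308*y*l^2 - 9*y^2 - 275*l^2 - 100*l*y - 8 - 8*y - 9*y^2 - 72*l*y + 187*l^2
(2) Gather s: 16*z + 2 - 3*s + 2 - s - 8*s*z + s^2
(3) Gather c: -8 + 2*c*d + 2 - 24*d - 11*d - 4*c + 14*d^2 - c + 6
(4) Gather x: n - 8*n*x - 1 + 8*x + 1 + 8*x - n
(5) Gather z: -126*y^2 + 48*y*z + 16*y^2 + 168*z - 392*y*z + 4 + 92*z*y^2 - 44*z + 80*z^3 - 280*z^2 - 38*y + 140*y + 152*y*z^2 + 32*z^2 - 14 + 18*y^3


(1) = 35*l^3 - 88*l^2 - 49*l + y^2*(-63*l - 18) + y*(-308*l^2 - 172*l - 24) - 6
(2) = s^2 + s*(-8*z - 4) + 16*z + 4
(3) = c*(2*d - 5) + 14*d^2 - 35*d
(4) = x*(16 - 8*n)
(5) = 18*y^3 - 110*y^2 + 102*y + 80*z^3 + z^2*(152*y - 248) + z*(92*y^2 - 344*y + 124) - 10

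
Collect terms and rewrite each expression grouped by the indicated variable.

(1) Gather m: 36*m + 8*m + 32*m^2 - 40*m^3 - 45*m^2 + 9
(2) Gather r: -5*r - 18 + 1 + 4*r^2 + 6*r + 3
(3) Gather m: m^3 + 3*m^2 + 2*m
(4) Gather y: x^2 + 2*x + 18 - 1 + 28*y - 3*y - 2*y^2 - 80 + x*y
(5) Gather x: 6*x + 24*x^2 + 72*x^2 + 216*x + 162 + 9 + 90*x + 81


(1) = -40*m^3 - 13*m^2 + 44*m + 9
(2) = 4*r^2 + r - 14
(3) = m^3 + 3*m^2 + 2*m
(4) = x^2 + 2*x - 2*y^2 + y*(x + 25) - 63
(5) = 96*x^2 + 312*x + 252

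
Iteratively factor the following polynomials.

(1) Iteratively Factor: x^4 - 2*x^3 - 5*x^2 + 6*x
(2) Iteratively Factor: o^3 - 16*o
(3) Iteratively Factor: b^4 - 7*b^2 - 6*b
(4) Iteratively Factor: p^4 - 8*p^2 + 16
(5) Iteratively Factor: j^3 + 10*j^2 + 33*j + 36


(1) = (x + 2)*(x^3 - 4*x^2 + 3*x) = x*(x + 2)*(x^2 - 4*x + 3) = x*(x - 1)*(x + 2)*(x - 3)
(2) = (o + 4)*(o^2 - 4*o) = (o - 4)*(o + 4)*(o)
(3) = (b + 1)*(b^3 - b^2 - 6*b) = (b + 1)*(b + 2)*(b^2 - 3*b) = (b - 3)*(b + 1)*(b + 2)*(b)
(4) = (p - 2)*(p^3 + 2*p^2 - 4*p - 8) = (p - 2)*(p + 2)*(p^2 - 4) = (p - 2)^2*(p + 2)*(p + 2)
(5) = (j + 3)*(j^2 + 7*j + 12) = (j + 3)*(j + 4)*(j + 3)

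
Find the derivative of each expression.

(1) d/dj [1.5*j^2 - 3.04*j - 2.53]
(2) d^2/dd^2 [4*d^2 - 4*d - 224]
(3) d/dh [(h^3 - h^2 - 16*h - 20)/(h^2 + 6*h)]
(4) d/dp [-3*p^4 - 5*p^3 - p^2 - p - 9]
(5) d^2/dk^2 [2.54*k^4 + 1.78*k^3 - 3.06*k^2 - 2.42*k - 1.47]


(1) = 3.0*j - 3.04
(2) = 8
(3) = (h^4 + 12*h^3 + 10*h^2 + 40*h + 120)/(h^2*(h^2 + 12*h + 36))
(4) = -12*p^3 - 15*p^2 - 2*p - 1
(5) = 30.48*k^2 + 10.68*k - 6.12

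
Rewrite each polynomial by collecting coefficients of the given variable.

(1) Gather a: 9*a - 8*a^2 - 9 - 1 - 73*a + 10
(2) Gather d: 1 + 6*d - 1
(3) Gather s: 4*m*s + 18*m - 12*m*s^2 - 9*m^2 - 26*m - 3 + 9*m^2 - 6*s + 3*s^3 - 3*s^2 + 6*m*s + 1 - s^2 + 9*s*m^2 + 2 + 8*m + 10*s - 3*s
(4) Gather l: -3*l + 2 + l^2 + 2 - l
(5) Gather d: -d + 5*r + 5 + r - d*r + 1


(1) = -8*a^2 - 64*a
(2) = 6*d
(3) = 3*s^3 + s^2*(-12*m - 4) + s*(9*m^2 + 10*m + 1)
(4) = l^2 - 4*l + 4
(5) = d*(-r - 1) + 6*r + 6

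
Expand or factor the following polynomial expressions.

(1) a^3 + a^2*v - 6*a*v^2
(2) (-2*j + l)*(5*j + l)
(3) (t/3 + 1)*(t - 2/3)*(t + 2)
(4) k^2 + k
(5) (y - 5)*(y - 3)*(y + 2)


(1) = a*(a - 2*v)*(a + 3*v)
(2) = -10*j^2 + 3*j*l + l^2
(3) = t^3/3 + 13*t^2/9 + 8*t/9 - 4/3
(4) = k*(k + 1)
(5) = y^3 - 6*y^2 - y + 30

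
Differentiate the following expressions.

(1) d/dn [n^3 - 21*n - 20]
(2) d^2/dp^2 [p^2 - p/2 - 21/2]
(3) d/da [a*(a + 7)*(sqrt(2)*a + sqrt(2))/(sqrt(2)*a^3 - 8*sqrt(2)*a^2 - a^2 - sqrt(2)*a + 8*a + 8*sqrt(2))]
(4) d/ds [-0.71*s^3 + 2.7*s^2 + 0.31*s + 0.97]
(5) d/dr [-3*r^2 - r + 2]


(1) = 3*n^2 - 21
(2) = 2
(3) = (-32*a^4 - sqrt(2)*a^4 - 32*a^3 + 16*sqrt(2)*a^3 + 71*sqrt(2)*a^2 + 144*a^2 + 256*a + 112)/(2*a^6 - 32*a^5 - 2*sqrt(2)*a^5 + 32*sqrt(2)*a^4 + 125*a^4 - 126*sqrt(2)*a^3 + 48*a^3 - 190*a^2 - 32*sqrt(2)*a^2 - 32*a + 128*sqrt(2)*a + 128)
(4) = -2.13*s^2 + 5.4*s + 0.31
(5) = -6*r - 1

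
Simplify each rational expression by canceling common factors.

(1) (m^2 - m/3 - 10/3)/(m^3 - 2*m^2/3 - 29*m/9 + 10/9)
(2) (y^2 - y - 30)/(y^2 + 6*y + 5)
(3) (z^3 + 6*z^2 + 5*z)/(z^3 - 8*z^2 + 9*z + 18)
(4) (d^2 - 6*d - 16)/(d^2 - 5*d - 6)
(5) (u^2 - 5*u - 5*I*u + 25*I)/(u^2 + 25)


(1) = 3/(3*m - 1)
(2) = (y - 6)/(y + 1)
(3) = (z^2 + 5*z)/(z^2 - 9*z + 18)
(4) = (d^2 - 6*d - 16)/(d^2 - 5*d - 6)
(5) = (u - 5)/(u + 5*I)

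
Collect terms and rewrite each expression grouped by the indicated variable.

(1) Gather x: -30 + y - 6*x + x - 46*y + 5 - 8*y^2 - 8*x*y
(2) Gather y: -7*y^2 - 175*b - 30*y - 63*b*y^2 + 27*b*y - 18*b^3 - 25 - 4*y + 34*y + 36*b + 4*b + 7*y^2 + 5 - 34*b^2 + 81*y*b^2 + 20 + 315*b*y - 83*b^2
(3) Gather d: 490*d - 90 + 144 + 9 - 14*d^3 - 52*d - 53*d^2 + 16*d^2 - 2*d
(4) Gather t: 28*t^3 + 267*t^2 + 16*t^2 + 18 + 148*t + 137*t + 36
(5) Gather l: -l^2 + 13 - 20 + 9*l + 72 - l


(1) = x*(-8*y - 5) - 8*y^2 - 45*y - 25
(2) = -18*b^3 - 117*b^2 - 63*b*y^2 - 135*b + y*(81*b^2 + 342*b)
(3) = -14*d^3 - 37*d^2 + 436*d + 63
(4) = 28*t^3 + 283*t^2 + 285*t + 54
(5) = -l^2 + 8*l + 65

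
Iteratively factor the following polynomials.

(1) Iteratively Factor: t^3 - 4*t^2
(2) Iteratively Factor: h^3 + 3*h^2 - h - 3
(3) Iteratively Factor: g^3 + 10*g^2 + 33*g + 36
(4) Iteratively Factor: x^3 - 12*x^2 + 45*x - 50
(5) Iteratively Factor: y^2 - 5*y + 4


(1) = (t)*(t^2 - 4*t) = t*(t - 4)*(t)
(2) = (h + 1)*(h^2 + 2*h - 3) = (h - 1)*(h + 1)*(h + 3)
(3) = (g + 4)*(g^2 + 6*g + 9) = (g + 3)*(g + 4)*(g + 3)
(4) = (x - 2)*(x^2 - 10*x + 25) = (x - 5)*(x - 2)*(x - 5)
(5) = (y - 1)*(y - 4)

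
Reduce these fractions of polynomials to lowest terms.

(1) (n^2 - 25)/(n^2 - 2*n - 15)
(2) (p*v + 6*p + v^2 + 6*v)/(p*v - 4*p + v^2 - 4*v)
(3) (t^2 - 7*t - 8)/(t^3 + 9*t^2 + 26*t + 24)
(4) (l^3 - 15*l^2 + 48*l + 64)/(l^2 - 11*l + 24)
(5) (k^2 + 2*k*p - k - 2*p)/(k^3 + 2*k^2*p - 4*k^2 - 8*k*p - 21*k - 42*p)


(1) = (n + 5)/(n + 3)
(2) = (v + 6)/(v - 4)
(3) = (t^2 - 7*t - 8)/(t^3 + 9*t^2 + 26*t + 24)
(4) = (l^2 - 7*l - 8)/(l - 3)
(5) = (k - 1)/(k^2 - 4*k - 21)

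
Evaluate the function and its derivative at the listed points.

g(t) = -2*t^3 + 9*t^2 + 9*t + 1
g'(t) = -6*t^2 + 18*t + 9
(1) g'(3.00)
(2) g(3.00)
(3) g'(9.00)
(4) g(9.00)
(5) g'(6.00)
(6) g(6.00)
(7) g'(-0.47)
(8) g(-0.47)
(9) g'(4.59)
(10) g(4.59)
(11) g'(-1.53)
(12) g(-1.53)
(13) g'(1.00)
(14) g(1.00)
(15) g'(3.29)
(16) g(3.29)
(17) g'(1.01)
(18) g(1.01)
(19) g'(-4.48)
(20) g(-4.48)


(1) = 9.00
(2) = 55.00
(3) = -315.00
(4) = -647.00
(5) = -99.00
(6) = -53.00
(7) = -0.79
(8) = -1.03
(9) = -34.79
(10) = 38.52
(11) = -32.59
(12) = 15.46
(13) = 21.00
(14) = 17.00
(15) = 3.28
(16) = 56.80
(17) = 21.06
(18) = 17.21
(19) = -192.06
(20) = 321.14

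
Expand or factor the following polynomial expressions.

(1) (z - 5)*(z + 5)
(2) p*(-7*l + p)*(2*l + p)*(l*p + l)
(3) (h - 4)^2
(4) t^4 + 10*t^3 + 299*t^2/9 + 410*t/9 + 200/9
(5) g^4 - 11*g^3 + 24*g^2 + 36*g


(1) = z^2 - 25
(2) = -14*l^3*p^2 - 14*l^3*p - 5*l^2*p^3 - 5*l^2*p^2 + l*p^4 + l*p^3
(3) = h^2 - 8*h + 16
(4) = (t + 4/3)*(t + 5/3)*(t + 2)*(t + 5)
(5) = g*(g - 6)^2*(g + 1)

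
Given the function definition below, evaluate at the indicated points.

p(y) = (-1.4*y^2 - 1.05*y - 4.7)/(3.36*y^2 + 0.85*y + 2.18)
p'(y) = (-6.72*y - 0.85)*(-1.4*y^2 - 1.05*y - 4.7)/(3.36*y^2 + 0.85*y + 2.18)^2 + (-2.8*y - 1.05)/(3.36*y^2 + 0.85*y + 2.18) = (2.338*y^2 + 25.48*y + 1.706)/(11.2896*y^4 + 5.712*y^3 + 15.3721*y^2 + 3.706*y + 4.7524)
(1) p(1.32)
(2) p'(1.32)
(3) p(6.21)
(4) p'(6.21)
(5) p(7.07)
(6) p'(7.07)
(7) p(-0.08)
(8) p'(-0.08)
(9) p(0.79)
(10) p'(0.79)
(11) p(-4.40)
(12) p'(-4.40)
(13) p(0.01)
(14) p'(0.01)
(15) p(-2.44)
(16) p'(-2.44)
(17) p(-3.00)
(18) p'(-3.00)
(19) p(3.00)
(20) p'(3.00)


(1) = -0.93
(2) = 0.47
(3) = -0.48
(4) = 0.01
(5) = -0.47
(6) = 0.01
(7) = -2.17
(8) = -0.07
(9) = -1.29
(10) = 0.95
(11) = -0.43
(12) = -0.02
(13) = -2.15
(14) = 0.41
(15) = -0.52
(16) = -0.12
(17) = -0.47
(18) = -0.06
(19) = -0.58
(20) = 0.08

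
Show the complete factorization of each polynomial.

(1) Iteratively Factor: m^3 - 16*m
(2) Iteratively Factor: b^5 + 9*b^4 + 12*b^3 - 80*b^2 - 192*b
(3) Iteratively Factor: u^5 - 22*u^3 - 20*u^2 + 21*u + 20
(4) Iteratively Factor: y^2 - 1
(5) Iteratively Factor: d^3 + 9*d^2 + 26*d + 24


(1) = (m)*(m^2 - 16) = m*(m + 4)*(m - 4)
(2) = (b + 4)*(b^4 + 5*b^3 - 8*b^2 - 48*b) = (b + 4)^2*(b^3 + b^2 - 12*b) = (b - 3)*(b + 4)^2*(b^2 + 4*b) = (b - 3)*(b + 4)^3*(b)
(3) = (u + 4)*(u^4 - 4*u^3 - 6*u^2 + 4*u + 5) = (u - 1)*(u + 4)*(u^3 - 3*u^2 - 9*u - 5) = (u - 5)*(u - 1)*(u + 4)*(u^2 + 2*u + 1) = (u - 5)*(u - 1)*(u + 1)*(u + 4)*(u + 1)
(4) = (y - 1)*(y + 1)
(5) = (d + 4)*(d^2 + 5*d + 6) = (d + 3)*(d + 4)*(d + 2)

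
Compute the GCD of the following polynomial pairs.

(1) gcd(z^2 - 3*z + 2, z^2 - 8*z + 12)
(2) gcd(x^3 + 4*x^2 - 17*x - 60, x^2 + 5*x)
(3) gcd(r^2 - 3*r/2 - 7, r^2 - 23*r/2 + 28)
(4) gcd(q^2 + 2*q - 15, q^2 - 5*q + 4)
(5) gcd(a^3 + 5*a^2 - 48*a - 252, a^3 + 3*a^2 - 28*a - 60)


(1) = gcd((z - 2)*(z - 1), (z - 6)*(z - 2)) = z - 2
(2) = gcd((x - 4)*(x + 3)*(x + 5), x*(x + 5)) = x + 5
(3) = r - 7/2
(4) = gcd((q - 3)*(q + 5), (q - 4)*(q - 1)) = 1
(5) = a + 6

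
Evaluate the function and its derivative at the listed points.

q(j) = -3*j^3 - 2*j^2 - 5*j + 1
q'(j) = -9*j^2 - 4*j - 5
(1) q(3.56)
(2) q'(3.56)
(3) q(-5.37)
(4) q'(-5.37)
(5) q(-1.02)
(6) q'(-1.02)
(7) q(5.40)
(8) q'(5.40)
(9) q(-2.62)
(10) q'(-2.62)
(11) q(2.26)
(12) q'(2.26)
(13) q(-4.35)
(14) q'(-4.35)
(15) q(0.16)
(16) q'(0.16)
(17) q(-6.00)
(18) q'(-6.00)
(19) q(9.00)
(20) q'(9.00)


(1) = -177.50
(2) = -133.30
(3) = 434.74
(4) = -243.05
(5) = 7.20
(6) = -10.28
(7) = -556.71
(8) = -289.04
(9) = 54.33
(10) = -56.30
(11) = -55.14
(12) = -60.01
(13) = 231.84
(14) = -157.90
(15) = 0.14
(16) = -5.87
(17) = 607.00
(18) = -305.00
(19) = -2393.00
(20) = -770.00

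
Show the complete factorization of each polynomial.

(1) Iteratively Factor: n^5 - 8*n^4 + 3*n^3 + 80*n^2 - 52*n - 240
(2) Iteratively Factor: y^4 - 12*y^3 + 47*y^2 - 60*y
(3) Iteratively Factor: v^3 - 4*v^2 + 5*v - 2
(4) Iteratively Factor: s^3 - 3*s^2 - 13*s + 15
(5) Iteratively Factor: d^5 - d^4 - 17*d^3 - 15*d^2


(1) = (n + 2)*(n^4 - 10*n^3 + 23*n^2 + 34*n - 120) = (n - 3)*(n + 2)*(n^3 - 7*n^2 + 2*n + 40) = (n - 5)*(n - 3)*(n + 2)*(n^2 - 2*n - 8) = (n - 5)*(n - 4)*(n - 3)*(n + 2)*(n + 2)
(2) = (y - 5)*(y^3 - 7*y^2 + 12*y) = (y - 5)*(y - 4)*(y^2 - 3*y) = (y - 5)*(y - 4)*(y - 3)*(y)
(3) = (v - 1)*(v^2 - 3*v + 2) = (v - 1)^2*(v - 2)
(4) = (s - 1)*(s^2 - 2*s - 15) = (s - 5)*(s - 1)*(s + 3)
(5) = (d - 5)*(d^4 + 4*d^3 + 3*d^2) = d*(d - 5)*(d^3 + 4*d^2 + 3*d) = d*(d - 5)*(d + 3)*(d^2 + d) = d*(d - 5)*(d + 1)*(d + 3)*(d)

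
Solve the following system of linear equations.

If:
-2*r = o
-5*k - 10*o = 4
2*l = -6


Then:
k = 4*r - 4/5
l = -3
o = -2*r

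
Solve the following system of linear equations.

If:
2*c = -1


Then:
c = -1/2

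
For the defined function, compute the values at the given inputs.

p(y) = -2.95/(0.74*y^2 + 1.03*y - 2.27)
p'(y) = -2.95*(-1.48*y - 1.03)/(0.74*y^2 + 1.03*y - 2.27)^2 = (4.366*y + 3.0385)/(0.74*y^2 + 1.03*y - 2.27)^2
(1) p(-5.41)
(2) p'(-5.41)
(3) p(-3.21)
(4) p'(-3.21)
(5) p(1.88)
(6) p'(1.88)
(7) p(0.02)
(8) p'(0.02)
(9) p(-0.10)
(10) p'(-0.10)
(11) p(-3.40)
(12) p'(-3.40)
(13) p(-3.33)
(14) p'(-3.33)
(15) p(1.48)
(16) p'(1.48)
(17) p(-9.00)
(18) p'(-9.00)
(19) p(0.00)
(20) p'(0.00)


(1) = -0.21
(2) = -0.11
(3) = -1.44
(4) = -2.62
(5) = -1.29
(6) = 2.16
(7) = 1.31
(8) = 0.62
(9) = 1.25
(10) = 0.46
(11) = -1.06
(12) = -1.52
(13) = -1.18
(14) = -1.83
(15) = -3.37
(16) = 12.40
(17) = -0.06
(18) = -0.02
(19) = 1.30
(20) = 0.59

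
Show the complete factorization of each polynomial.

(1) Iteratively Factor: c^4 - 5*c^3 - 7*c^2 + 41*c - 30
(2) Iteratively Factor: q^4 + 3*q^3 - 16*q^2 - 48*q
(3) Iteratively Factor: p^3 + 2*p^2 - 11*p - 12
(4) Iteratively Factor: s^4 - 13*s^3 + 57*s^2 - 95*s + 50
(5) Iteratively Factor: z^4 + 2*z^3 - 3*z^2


(1) = (c + 3)*(c^3 - 8*c^2 + 17*c - 10) = (c - 5)*(c + 3)*(c^2 - 3*c + 2) = (c - 5)*(c - 1)*(c + 3)*(c - 2)
(2) = (q + 4)*(q^3 - q^2 - 12*q) = q*(q + 4)*(q^2 - q - 12) = q*(q - 4)*(q + 4)*(q + 3)
(3) = (p + 1)*(p^2 + p - 12) = (p - 3)*(p + 1)*(p + 4)
(4) = (s - 1)*(s^3 - 12*s^2 + 45*s - 50) = (s - 5)*(s - 1)*(s^2 - 7*s + 10) = (s - 5)^2*(s - 1)*(s - 2)
(5) = (z - 1)*(z^3 + 3*z^2) = z*(z - 1)*(z^2 + 3*z) = z*(z - 1)*(z + 3)*(z)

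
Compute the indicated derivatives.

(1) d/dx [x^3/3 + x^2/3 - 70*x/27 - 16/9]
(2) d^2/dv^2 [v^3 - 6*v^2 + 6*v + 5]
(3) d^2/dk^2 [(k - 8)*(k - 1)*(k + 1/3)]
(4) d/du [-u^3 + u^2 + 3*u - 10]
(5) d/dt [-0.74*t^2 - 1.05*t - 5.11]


(1) = x^2 + 2*x/3 - 70/27
(2) = 6*v - 12
(3) = 6*k - 52/3
(4) = -3*u^2 + 2*u + 3
(5) = -1.48*t - 1.05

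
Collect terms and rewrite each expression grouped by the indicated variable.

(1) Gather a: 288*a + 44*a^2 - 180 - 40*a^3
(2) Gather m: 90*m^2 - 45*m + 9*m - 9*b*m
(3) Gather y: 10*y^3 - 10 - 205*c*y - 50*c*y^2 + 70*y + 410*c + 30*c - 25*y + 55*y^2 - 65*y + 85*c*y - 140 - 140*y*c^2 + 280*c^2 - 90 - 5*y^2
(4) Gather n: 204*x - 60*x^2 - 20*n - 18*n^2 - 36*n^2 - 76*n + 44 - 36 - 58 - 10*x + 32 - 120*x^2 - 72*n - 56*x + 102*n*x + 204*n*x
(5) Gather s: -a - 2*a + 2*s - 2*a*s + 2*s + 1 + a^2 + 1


(1) = -40*a^3 + 44*a^2 + 288*a - 180
(2) = 90*m^2 + m*(-9*b - 36)
(3) = 280*c^2 + 440*c + 10*y^3 + y^2*(50 - 50*c) + y*(-140*c^2 - 120*c - 20) - 240
(4) = -54*n^2 + n*(306*x - 168) - 180*x^2 + 138*x - 18
(5) = a^2 - 3*a + s*(4 - 2*a) + 2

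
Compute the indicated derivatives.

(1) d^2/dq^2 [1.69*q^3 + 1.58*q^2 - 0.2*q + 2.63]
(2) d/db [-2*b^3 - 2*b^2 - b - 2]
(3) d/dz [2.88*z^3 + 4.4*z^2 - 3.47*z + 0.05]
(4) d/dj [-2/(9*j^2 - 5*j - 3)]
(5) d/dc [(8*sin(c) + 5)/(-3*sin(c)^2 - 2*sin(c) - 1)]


(1) = 10.14*q + 3.16
(2) = -6*b^2 - 4*b - 1
(3) = 8.64*z^2 + 8.8*z - 3.47
(4) = 2*(18*j - 5)/(-9*j^2 + 5*j + 3)^2
(5) = 2*(12*sin(c)^2 + 15*sin(c) + 1)*cos(c)/(3*sin(c)^2 + 2*sin(c) + 1)^2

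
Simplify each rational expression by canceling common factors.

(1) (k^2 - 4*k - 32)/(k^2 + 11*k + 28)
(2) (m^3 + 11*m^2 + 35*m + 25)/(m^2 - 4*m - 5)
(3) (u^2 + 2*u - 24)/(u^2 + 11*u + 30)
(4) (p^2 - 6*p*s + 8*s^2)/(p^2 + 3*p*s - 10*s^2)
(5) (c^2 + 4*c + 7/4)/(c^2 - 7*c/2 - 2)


(1) = (k - 8)/(k + 7)
(2) = (m^2 + 10*m + 25)/(m - 5)
(3) = (u - 4)/(u + 5)
(4) = (p - 4*s)/(p + 5*s)
(5) = (2*c + 7)/(2*c - 8)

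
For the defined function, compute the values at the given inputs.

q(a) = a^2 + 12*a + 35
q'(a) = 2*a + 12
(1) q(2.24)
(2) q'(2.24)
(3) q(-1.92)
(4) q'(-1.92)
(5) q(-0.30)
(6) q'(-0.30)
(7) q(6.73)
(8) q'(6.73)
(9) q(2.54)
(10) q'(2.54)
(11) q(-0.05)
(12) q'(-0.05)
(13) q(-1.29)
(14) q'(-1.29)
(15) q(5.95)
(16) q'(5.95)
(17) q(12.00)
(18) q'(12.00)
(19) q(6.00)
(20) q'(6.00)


(1) = 66.90
(2) = 16.48
(3) = 15.65
(4) = 8.16
(5) = 31.49
(6) = 11.40
(7) = 161.05
(8) = 25.46
(9) = 71.93
(10) = 17.08
(11) = 34.40
(12) = 11.90
(13) = 21.18
(14) = 9.42
(15) = 141.80
(16) = 23.90
(17) = 323.00
(18) = 36.00
(19) = 143.00
(20) = 24.00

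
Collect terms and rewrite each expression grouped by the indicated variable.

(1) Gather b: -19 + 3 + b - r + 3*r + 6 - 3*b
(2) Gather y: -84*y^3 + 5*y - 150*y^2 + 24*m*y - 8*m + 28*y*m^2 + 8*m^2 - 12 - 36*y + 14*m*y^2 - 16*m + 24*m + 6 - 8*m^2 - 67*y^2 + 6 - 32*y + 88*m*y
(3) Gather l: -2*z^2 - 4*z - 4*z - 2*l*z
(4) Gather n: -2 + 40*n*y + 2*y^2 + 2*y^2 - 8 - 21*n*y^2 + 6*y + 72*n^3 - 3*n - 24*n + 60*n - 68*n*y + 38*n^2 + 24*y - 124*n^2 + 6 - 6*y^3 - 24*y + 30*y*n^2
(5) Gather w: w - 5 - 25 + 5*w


(1) = -2*b + 2*r - 10
(2) = -84*y^3 + y^2*(14*m - 217) + y*(28*m^2 + 112*m - 63)
(3) = -2*l*z - 2*z^2 - 8*z
(4) = 72*n^3 + n^2*(30*y - 86) + n*(-21*y^2 - 28*y + 33) - 6*y^3 + 4*y^2 + 6*y - 4
(5) = 6*w - 30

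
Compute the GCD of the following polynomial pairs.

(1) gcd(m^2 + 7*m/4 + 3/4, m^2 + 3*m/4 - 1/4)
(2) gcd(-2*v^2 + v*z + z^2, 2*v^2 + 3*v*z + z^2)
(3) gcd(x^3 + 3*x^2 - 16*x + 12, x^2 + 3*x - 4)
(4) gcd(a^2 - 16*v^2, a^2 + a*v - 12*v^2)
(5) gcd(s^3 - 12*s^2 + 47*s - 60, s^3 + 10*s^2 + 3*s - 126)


(1) = gcd((m + 3/4)*(m + 1), (m - 1/4)*(m + 1)) = m + 1
(2) = gcd((-v + z)*(2*v + z), (v + z)*(2*v + z)) = 2*v + z
(3) = x - 1
(4) = gcd((a - 4*v)*(a + 4*v), (a - 3*v)*(a + 4*v)) = a + 4*v
(5) = s - 3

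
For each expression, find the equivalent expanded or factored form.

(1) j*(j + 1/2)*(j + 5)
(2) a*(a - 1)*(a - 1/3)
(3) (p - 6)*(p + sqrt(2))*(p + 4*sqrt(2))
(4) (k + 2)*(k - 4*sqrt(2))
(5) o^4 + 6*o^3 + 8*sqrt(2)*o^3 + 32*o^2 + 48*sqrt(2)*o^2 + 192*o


(1) = j^3 + 11*j^2/2 + 5*j/2
(2) = a^3 - 4*a^2/3 + a/3
(3) = p^3 - 6*p^2 + 5*sqrt(2)*p^2 - 30*sqrt(2)*p + 8*p - 48
(4) = k^2 - 4*sqrt(2)*k + 2*k - 8*sqrt(2)
(5) = o*(o + 6)*(o + 4*sqrt(2))^2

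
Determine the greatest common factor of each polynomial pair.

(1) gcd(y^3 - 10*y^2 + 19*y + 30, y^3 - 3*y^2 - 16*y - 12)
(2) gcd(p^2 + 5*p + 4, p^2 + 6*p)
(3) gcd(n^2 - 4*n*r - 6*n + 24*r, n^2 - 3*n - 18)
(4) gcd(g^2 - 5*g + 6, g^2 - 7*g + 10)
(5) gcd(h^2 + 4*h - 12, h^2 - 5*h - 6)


(1) = y^2 - 5*y - 6
(2) = 1
(3) = gcd((n - 6)*(n - 4*r), (n - 6)*(n + 3)) = n - 6
(4) = g - 2
(5) = gcd((h - 2)*(h + 6), (h - 6)*(h + 1)) = 1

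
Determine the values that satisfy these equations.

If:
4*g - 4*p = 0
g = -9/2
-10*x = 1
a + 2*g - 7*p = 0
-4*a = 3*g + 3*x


Then:
No Solution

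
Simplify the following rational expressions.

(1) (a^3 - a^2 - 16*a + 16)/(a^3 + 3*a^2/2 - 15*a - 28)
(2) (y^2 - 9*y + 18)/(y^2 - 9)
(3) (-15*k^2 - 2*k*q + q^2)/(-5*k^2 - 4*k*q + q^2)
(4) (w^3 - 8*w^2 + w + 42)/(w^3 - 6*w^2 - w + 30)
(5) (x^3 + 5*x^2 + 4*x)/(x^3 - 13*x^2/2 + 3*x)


(1) = (2*a^2 + 6*a - 8)/(2*a^2 + 11*a + 14)
(2) = (y - 6)/(y + 3)
(3) = (3*k + q)/(k + q)
(4) = (w - 7)/(w - 5)
(5) = (2*x^2 + 10*x + 8)/(2*x^2 - 13*x + 6)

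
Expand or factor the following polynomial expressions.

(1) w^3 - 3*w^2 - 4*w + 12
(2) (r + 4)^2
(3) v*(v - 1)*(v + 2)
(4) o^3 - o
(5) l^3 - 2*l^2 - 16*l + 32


(1) = (w - 3)*(w - 2)*(w + 2)
(2) = r^2 + 8*r + 16
(3) = v^3 + v^2 - 2*v
(4) = o*(o - 1)*(o + 1)
(5) = (l - 4)*(l - 2)*(l + 4)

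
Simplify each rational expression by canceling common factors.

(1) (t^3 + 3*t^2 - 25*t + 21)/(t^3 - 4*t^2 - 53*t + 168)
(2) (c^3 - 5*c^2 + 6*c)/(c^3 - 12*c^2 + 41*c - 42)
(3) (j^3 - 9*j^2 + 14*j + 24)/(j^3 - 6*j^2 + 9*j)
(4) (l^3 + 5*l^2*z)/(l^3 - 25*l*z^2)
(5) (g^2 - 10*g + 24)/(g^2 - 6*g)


(1) = (t - 1)/(t - 8)
(2) = c/(c - 7)
(3) = (j^3 - 9*j^2 + 14*j + 24)/(j^3 - 6*j^2 + 9*j)
(4) = -l/(-l + 5*z)
(5) = (g - 4)/g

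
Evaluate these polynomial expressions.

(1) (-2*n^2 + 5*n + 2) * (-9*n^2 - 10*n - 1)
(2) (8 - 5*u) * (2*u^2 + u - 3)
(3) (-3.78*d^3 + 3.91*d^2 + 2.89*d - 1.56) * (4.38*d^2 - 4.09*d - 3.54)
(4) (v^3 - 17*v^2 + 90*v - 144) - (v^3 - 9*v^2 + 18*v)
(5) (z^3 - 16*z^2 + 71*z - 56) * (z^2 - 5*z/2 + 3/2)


(1) = 18*n^4 - 25*n^3 - 66*n^2 - 25*n - 2
(2) = -10*u^3 + 11*u^2 + 23*u - 24
(3) = -16.5564*d^5 + 32.586*d^4 + 10.0475*d^3 - 32.4943*d^2 - 3.8502*d + 5.5224
(4) = -8*v^2 + 72*v - 144
(5) = z^5 - 37*z^4/2 + 225*z^3/2 - 515*z^2/2 + 493*z/2 - 84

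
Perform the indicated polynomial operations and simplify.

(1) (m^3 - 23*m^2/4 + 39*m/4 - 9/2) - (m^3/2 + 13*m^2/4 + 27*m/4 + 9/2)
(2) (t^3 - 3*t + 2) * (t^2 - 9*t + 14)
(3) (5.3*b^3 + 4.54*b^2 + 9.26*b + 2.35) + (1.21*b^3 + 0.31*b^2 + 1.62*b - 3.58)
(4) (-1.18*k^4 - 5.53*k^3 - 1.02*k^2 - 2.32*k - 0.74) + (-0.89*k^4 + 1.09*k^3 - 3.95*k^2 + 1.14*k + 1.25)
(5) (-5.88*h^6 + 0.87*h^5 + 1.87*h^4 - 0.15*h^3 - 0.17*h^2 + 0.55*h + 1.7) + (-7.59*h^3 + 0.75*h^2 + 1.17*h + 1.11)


(1) = m^3/2 - 9*m^2 + 3*m - 9
(2) = t^5 - 9*t^4 + 11*t^3 + 29*t^2 - 60*t + 28
(3) = 6.51*b^3 + 4.85*b^2 + 10.88*b - 1.23
(4) = -2.07*k^4 - 4.44*k^3 - 4.97*k^2 - 1.18*k + 0.51
(5) = -5.88*h^6 + 0.87*h^5 + 1.87*h^4 - 7.74*h^3 + 0.58*h^2 + 1.72*h + 2.81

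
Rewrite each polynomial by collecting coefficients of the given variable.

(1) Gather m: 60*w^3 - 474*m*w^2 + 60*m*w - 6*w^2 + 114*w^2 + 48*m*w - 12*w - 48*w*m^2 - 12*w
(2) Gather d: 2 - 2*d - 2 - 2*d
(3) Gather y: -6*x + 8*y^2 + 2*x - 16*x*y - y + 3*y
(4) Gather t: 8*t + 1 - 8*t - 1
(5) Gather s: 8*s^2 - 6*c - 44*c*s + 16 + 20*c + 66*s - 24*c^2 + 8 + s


(1) = -48*m^2*w + m*(-474*w^2 + 108*w) + 60*w^3 + 108*w^2 - 24*w
(2) = -4*d
(3) = -4*x + 8*y^2 + y*(2 - 16*x)
(4) = 0
(5) = -24*c^2 + 14*c + 8*s^2 + s*(67 - 44*c) + 24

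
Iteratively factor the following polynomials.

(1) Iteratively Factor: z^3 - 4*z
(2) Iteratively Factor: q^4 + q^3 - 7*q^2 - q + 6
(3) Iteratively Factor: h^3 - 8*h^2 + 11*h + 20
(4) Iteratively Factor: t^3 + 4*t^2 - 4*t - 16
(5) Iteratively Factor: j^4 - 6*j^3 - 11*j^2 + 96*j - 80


(1) = (z + 2)*(z^2 - 2*z) = z*(z + 2)*(z - 2)
(2) = (q - 1)*(q^3 + 2*q^2 - 5*q - 6) = (q - 1)*(q + 1)*(q^2 + q - 6) = (q - 2)*(q - 1)*(q + 1)*(q + 3)
(3) = (h + 1)*(h^2 - 9*h + 20) = (h - 5)*(h + 1)*(h - 4)
(4) = (t + 4)*(t^2 - 4) = (t + 2)*(t + 4)*(t - 2)
(5) = (j - 5)*(j^3 - j^2 - 16*j + 16) = (j - 5)*(j + 4)*(j^2 - 5*j + 4) = (j - 5)*(j - 1)*(j + 4)*(j - 4)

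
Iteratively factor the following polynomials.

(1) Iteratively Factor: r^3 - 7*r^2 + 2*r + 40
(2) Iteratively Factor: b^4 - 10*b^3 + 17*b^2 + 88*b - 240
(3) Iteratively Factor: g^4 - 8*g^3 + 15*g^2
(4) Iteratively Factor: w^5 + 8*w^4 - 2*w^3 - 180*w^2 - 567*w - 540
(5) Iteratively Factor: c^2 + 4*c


(1) = (r - 4)*(r^2 - 3*r - 10) = (r - 5)*(r - 4)*(r + 2)
(2) = (b - 5)*(b^3 - 5*b^2 - 8*b + 48) = (b - 5)*(b - 4)*(b^2 - b - 12) = (b - 5)*(b - 4)^2*(b + 3)
(3) = (g)*(g^3 - 8*g^2 + 15*g) = g*(g - 3)*(g^2 - 5*g) = g^2*(g - 3)*(g - 5)
(4) = (w + 3)*(w^4 + 5*w^3 - 17*w^2 - 129*w - 180) = (w + 3)^2*(w^3 + 2*w^2 - 23*w - 60) = (w + 3)^3*(w^2 - w - 20) = (w - 5)*(w + 3)^3*(w + 4)
(5) = (c + 4)*(c)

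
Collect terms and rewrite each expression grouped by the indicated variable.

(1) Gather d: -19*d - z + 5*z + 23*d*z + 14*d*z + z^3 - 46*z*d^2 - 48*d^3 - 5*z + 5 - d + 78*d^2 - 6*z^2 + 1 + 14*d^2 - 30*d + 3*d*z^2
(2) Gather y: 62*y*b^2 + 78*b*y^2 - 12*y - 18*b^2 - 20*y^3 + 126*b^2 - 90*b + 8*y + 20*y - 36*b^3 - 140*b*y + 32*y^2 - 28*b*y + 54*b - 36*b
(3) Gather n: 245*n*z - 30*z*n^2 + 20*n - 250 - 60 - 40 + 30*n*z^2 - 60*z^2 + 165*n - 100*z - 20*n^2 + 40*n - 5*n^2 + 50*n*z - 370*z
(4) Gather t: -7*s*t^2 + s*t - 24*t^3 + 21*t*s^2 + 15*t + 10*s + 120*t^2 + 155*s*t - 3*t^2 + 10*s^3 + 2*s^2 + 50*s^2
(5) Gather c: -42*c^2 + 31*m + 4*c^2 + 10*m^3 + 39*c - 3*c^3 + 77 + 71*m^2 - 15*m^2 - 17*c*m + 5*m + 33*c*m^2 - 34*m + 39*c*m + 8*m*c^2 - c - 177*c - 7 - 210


(1) = -48*d^3 + d^2*(92 - 46*z) + d*(3*z^2 + 37*z - 50) + z^3 - 6*z^2 - z + 6
(2) = -36*b^3 + 108*b^2 - 72*b - 20*y^3 + y^2*(78*b + 32) + y*(62*b^2 - 168*b + 16)
(3) = n^2*(-30*z - 25) + n*(30*z^2 + 295*z + 225) - 60*z^2 - 470*z - 350
(4) = 10*s^3 + 52*s^2 + 10*s - 24*t^3 + t^2*(117 - 7*s) + t*(21*s^2 + 156*s + 15)
(5) = -3*c^3 + c^2*(8*m - 38) + c*(33*m^2 + 22*m - 139) + 10*m^3 + 56*m^2 + 2*m - 140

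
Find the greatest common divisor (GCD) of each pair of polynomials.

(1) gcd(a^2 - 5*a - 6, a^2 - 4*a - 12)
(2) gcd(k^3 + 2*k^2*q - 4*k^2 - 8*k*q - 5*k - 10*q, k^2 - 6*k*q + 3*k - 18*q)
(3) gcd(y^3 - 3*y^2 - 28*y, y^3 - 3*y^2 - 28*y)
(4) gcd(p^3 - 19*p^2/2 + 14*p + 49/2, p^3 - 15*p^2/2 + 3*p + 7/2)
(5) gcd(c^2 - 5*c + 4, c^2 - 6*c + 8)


(1) = gcd((a - 6)*(a + 1), (a - 6)*(a + 2)) = a - 6
(2) = gcd((k - 5)*(k + 1)*(k + 2*q), (k + 3)*(k - 6*q)) = 1
(3) = y^3 - 3*y^2 - 28*y
(4) = p - 7
(5) = gcd((c - 4)*(c - 1), (c - 4)*(c - 2)) = c - 4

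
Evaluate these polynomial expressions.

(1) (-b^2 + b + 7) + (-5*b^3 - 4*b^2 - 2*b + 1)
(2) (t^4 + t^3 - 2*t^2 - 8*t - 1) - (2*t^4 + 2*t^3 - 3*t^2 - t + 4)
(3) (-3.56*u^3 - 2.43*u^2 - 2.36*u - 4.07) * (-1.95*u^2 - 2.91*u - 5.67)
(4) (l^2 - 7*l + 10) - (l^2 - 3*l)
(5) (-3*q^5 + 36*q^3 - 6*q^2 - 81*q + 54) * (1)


(1) = -5*b^3 - 5*b^2 - b + 8
(2) = -t^4 - t^3 + t^2 - 7*t - 5
(3) = 6.942*u^5 + 15.0981*u^4 + 31.8585*u^3 + 28.5822*u^2 + 25.2249*u + 23.0769
(4) = 10 - 4*l
(5) = -3*q^5 + 36*q^3 - 6*q^2 - 81*q + 54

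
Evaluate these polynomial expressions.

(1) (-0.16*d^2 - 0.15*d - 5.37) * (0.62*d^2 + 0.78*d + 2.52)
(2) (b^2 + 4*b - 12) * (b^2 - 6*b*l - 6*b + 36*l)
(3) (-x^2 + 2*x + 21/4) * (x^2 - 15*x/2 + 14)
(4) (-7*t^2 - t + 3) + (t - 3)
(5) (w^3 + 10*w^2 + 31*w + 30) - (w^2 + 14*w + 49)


(1) = -0.0992*d^4 - 0.2178*d^3 - 3.8496*d^2 - 4.5666*d - 13.5324
(2) = b^4 - 6*b^3*l - 2*b^3 + 12*b^2*l - 36*b^2 + 216*b*l + 72*b - 432*l
(3) = -x^4 + 19*x^3/2 - 95*x^2/4 - 91*x/8 + 147/2
(4) = -7*t^2
(5) = w^3 + 9*w^2 + 17*w - 19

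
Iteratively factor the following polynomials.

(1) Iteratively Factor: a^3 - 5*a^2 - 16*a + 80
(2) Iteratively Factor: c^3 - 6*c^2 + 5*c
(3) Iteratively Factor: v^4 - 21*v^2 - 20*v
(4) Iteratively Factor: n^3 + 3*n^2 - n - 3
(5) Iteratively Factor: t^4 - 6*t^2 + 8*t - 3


(1) = (a - 5)*(a^2 - 16) = (a - 5)*(a + 4)*(a - 4)
(2) = (c - 5)*(c^2 - c) = c*(c - 5)*(c - 1)
(3) = (v + 4)*(v^3 - 4*v^2 - 5*v) = (v - 5)*(v + 4)*(v^2 + v) = v*(v - 5)*(v + 4)*(v + 1)
(4) = (n - 1)*(n^2 + 4*n + 3) = (n - 1)*(n + 1)*(n + 3)
(5) = (t + 3)*(t^3 - 3*t^2 + 3*t - 1) = (t - 1)*(t + 3)*(t^2 - 2*t + 1) = (t - 1)^2*(t + 3)*(t - 1)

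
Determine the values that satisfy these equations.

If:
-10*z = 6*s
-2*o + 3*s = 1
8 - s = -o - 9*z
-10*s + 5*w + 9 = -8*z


Then:
o = 88/49
s = 75/49
w = 669/245
z = -45/49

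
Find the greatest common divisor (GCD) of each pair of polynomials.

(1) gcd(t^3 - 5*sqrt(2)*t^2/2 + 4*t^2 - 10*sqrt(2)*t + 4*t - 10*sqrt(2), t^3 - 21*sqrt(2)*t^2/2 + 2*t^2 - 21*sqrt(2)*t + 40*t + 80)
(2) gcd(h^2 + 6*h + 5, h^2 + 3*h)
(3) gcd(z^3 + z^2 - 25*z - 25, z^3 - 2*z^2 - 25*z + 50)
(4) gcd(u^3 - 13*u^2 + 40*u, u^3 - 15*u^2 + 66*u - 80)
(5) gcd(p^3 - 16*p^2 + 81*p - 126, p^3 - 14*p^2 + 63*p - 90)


(1) = gcd((t + 2)^2*(t - 5*sqrt(2)/2), (t + 2)*(t - 8*sqrt(2))*(t - 5*sqrt(2)/2)) = t^2 + t*(2 - 5*sqrt(2)/2) - 5*sqrt(2)
(2) = 1
(3) = z^2 - 25
(4) = u^2 - 13*u + 40
(5) = p^2 - 9*p + 18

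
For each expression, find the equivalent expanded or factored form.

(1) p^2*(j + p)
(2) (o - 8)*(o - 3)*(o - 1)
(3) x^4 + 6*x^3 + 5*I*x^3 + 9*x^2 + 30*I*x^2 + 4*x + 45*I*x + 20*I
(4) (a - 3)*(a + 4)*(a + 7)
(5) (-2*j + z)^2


(1) = j*p^2 + p^3
(2) = o^3 - 12*o^2 + 35*o - 24
(3) = (x + 4)*(x + 5*I)*(-I*x - I)*(I*x + I)
(4) = a^3 + 8*a^2 - 5*a - 84
(5) = 4*j^2 - 4*j*z + z^2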